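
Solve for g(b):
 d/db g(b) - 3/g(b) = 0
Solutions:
 g(b) = -sqrt(C1 + 6*b)
 g(b) = sqrt(C1 + 6*b)


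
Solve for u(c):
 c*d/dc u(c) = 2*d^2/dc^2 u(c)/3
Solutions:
 u(c) = C1 + C2*erfi(sqrt(3)*c/2)


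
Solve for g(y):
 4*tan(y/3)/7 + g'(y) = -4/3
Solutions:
 g(y) = C1 - 4*y/3 + 12*log(cos(y/3))/7


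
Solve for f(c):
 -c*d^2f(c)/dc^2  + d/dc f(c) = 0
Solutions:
 f(c) = C1 + C2*c^2


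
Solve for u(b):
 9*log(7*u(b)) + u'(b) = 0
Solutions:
 Integral(1/(log(_y) + log(7)), (_y, u(b)))/9 = C1 - b


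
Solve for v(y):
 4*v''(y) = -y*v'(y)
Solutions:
 v(y) = C1 + C2*erf(sqrt(2)*y/4)


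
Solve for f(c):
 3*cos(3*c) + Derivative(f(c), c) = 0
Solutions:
 f(c) = C1 - sin(3*c)


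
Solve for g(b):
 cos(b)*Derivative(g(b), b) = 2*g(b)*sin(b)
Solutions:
 g(b) = C1/cos(b)^2


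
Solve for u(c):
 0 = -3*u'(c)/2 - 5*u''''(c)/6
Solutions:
 u(c) = C1 + C4*exp(-15^(2/3)*c/5) + (C2*sin(3*3^(1/6)*5^(2/3)*c/10) + C3*cos(3*3^(1/6)*5^(2/3)*c/10))*exp(15^(2/3)*c/10)


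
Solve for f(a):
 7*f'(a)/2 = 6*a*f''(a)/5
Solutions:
 f(a) = C1 + C2*a^(47/12)


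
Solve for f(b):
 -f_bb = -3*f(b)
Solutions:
 f(b) = C1*exp(-sqrt(3)*b) + C2*exp(sqrt(3)*b)


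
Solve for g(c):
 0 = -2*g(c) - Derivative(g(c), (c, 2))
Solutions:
 g(c) = C1*sin(sqrt(2)*c) + C2*cos(sqrt(2)*c)


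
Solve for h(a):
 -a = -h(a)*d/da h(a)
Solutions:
 h(a) = -sqrt(C1 + a^2)
 h(a) = sqrt(C1 + a^2)


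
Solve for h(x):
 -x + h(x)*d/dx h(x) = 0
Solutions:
 h(x) = -sqrt(C1 + x^2)
 h(x) = sqrt(C1 + x^2)


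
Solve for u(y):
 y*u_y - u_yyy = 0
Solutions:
 u(y) = C1 + Integral(C2*airyai(y) + C3*airybi(y), y)


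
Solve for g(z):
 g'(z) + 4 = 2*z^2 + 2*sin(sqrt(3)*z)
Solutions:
 g(z) = C1 + 2*z^3/3 - 4*z - 2*sqrt(3)*cos(sqrt(3)*z)/3


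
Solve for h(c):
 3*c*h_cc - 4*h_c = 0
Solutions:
 h(c) = C1 + C2*c^(7/3)


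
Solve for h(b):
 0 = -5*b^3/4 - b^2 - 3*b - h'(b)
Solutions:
 h(b) = C1 - 5*b^4/16 - b^3/3 - 3*b^2/2


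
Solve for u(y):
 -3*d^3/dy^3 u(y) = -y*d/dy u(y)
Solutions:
 u(y) = C1 + Integral(C2*airyai(3^(2/3)*y/3) + C3*airybi(3^(2/3)*y/3), y)


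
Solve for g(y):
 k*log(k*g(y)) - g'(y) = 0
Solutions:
 li(k*g(y))/k = C1 + k*y


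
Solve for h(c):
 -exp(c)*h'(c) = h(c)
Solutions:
 h(c) = C1*exp(exp(-c))


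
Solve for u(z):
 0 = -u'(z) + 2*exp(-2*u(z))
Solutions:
 u(z) = log(-sqrt(C1 + 4*z))
 u(z) = log(C1 + 4*z)/2


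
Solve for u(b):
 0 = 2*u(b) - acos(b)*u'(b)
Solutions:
 u(b) = C1*exp(2*Integral(1/acos(b), b))


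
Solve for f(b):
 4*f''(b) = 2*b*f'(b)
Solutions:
 f(b) = C1 + C2*erfi(b/2)


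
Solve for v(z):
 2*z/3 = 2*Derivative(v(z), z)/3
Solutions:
 v(z) = C1 + z^2/2


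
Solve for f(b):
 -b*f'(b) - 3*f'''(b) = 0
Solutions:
 f(b) = C1 + Integral(C2*airyai(-3^(2/3)*b/3) + C3*airybi(-3^(2/3)*b/3), b)


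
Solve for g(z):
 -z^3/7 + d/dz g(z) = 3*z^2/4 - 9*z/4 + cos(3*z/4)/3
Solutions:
 g(z) = C1 + z^4/28 + z^3/4 - 9*z^2/8 + 4*sin(3*z/4)/9


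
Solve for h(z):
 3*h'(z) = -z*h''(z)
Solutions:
 h(z) = C1 + C2/z^2


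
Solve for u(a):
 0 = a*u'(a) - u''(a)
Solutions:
 u(a) = C1 + C2*erfi(sqrt(2)*a/2)


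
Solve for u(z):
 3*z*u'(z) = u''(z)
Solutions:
 u(z) = C1 + C2*erfi(sqrt(6)*z/2)


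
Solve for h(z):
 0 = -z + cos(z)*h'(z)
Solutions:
 h(z) = C1 + Integral(z/cos(z), z)


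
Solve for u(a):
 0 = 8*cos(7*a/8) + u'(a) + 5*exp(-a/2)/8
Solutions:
 u(a) = C1 - 64*sin(7*a/8)/7 + 5*exp(-a/2)/4


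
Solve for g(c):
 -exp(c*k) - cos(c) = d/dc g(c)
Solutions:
 g(c) = C1 - sin(c) - exp(c*k)/k


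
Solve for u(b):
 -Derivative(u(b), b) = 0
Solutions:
 u(b) = C1


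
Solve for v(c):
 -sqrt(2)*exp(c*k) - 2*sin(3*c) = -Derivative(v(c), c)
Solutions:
 v(c) = C1 - 2*cos(3*c)/3 + sqrt(2)*exp(c*k)/k


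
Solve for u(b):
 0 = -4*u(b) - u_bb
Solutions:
 u(b) = C1*sin(2*b) + C2*cos(2*b)


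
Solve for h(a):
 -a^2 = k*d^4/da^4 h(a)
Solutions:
 h(a) = C1 + C2*a + C3*a^2 + C4*a^3 - a^6/(360*k)


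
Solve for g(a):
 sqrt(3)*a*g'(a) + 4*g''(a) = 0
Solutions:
 g(a) = C1 + C2*erf(sqrt(2)*3^(1/4)*a/4)


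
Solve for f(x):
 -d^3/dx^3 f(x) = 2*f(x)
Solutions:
 f(x) = C3*exp(-2^(1/3)*x) + (C1*sin(2^(1/3)*sqrt(3)*x/2) + C2*cos(2^(1/3)*sqrt(3)*x/2))*exp(2^(1/3)*x/2)


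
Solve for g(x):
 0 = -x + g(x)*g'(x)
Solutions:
 g(x) = -sqrt(C1 + x^2)
 g(x) = sqrt(C1 + x^2)


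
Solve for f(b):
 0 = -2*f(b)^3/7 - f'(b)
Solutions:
 f(b) = -sqrt(14)*sqrt(-1/(C1 - 2*b))/2
 f(b) = sqrt(14)*sqrt(-1/(C1 - 2*b))/2


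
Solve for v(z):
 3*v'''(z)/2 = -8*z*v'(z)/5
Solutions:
 v(z) = C1 + Integral(C2*airyai(-2*15^(2/3)*2^(1/3)*z/15) + C3*airybi(-2*15^(2/3)*2^(1/3)*z/15), z)


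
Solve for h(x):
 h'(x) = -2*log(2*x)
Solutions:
 h(x) = C1 - 2*x*log(x) - x*log(4) + 2*x


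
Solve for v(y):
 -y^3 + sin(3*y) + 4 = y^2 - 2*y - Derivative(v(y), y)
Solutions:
 v(y) = C1 + y^4/4 + y^3/3 - y^2 - 4*y + cos(3*y)/3


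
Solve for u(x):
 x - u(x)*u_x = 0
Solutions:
 u(x) = -sqrt(C1 + x^2)
 u(x) = sqrt(C1 + x^2)


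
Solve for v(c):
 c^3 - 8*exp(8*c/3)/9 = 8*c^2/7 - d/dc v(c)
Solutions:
 v(c) = C1 - c^4/4 + 8*c^3/21 + exp(8*c/3)/3


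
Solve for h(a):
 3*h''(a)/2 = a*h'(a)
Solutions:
 h(a) = C1 + C2*erfi(sqrt(3)*a/3)


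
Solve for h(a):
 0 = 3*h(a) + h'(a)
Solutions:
 h(a) = C1*exp(-3*a)


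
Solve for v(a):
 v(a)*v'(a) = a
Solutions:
 v(a) = -sqrt(C1 + a^2)
 v(a) = sqrt(C1 + a^2)


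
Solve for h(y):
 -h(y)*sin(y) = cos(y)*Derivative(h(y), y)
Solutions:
 h(y) = C1*cos(y)


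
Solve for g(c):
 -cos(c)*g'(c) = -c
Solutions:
 g(c) = C1 + Integral(c/cos(c), c)


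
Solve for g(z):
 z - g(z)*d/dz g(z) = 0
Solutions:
 g(z) = -sqrt(C1 + z^2)
 g(z) = sqrt(C1 + z^2)


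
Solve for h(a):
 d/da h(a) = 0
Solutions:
 h(a) = C1


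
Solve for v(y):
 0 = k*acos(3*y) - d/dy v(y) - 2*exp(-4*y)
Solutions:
 v(y) = C1 + k*y*acos(3*y) - k*sqrt(1 - 9*y^2)/3 + exp(-4*y)/2


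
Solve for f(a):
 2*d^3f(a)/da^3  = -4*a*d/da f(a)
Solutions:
 f(a) = C1 + Integral(C2*airyai(-2^(1/3)*a) + C3*airybi(-2^(1/3)*a), a)


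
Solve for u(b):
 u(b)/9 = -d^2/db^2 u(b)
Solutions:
 u(b) = C1*sin(b/3) + C2*cos(b/3)


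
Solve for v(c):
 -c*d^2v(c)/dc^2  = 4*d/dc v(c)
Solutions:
 v(c) = C1 + C2/c^3


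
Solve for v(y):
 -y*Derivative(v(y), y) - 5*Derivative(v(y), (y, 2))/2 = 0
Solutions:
 v(y) = C1 + C2*erf(sqrt(5)*y/5)


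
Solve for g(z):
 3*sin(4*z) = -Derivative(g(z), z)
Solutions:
 g(z) = C1 + 3*cos(4*z)/4


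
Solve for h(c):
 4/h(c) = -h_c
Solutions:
 h(c) = -sqrt(C1 - 8*c)
 h(c) = sqrt(C1 - 8*c)


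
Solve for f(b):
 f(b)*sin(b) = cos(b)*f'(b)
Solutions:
 f(b) = C1/cos(b)


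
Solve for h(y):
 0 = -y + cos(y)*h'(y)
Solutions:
 h(y) = C1 + Integral(y/cos(y), y)


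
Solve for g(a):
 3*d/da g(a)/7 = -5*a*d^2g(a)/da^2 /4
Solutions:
 g(a) = C1 + C2*a^(23/35)


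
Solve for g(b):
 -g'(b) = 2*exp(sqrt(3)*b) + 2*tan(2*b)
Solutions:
 g(b) = C1 - 2*sqrt(3)*exp(sqrt(3)*b)/3 + log(cos(2*b))


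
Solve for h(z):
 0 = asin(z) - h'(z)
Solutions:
 h(z) = C1 + z*asin(z) + sqrt(1 - z^2)


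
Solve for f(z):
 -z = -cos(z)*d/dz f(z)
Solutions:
 f(z) = C1 + Integral(z/cos(z), z)


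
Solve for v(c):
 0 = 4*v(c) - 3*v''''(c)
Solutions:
 v(c) = C1*exp(-sqrt(2)*3^(3/4)*c/3) + C2*exp(sqrt(2)*3^(3/4)*c/3) + C3*sin(sqrt(2)*3^(3/4)*c/3) + C4*cos(sqrt(2)*3^(3/4)*c/3)


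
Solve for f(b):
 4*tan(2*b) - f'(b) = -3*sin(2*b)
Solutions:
 f(b) = C1 - 2*log(cos(2*b)) - 3*cos(2*b)/2


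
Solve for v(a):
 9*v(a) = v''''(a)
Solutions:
 v(a) = C1*exp(-sqrt(3)*a) + C2*exp(sqrt(3)*a) + C3*sin(sqrt(3)*a) + C4*cos(sqrt(3)*a)


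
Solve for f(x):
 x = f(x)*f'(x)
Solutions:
 f(x) = -sqrt(C1 + x^2)
 f(x) = sqrt(C1 + x^2)


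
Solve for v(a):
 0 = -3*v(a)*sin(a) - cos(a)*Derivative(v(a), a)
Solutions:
 v(a) = C1*cos(a)^3


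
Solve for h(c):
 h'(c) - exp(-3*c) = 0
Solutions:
 h(c) = C1 - exp(-3*c)/3


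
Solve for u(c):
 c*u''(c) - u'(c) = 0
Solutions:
 u(c) = C1 + C2*c^2


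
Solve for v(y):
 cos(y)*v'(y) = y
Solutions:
 v(y) = C1 + Integral(y/cos(y), y)


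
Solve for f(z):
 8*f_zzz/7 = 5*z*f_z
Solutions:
 f(z) = C1 + Integral(C2*airyai(35^(1/3)*z/2) + C3*airybi(35^(1/3)*z/2), z)


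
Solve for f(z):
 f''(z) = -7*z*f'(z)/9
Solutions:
 f(z) = C1 + C2*erf(sqrt(14)*z/6)


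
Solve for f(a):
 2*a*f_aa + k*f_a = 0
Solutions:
 f(a) = C1 + a^(1 - re(k)/2)*(C2*sin(log(a)*Abs(im(k))/2) + C3*cos(log(a)*im(k)/2))


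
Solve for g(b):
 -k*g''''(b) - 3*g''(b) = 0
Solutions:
 g(b) = C1 + C2*b + C3*exp(-sqrt(3)*b*sqrt(-1/k)) + C4*exp(sqrt(3)*b*sqrt(-1/k))


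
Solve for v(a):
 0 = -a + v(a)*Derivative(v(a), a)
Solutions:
 v(a) = -sqrt(C1 + a^2)
 v(a) = sqrt(C1 + a^2)


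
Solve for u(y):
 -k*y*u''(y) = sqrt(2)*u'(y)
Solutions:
 u(y) = C1 + y^(((re(k) - sqrt(2))*re(k) + im(k)^2)/(re(k)^2 + im(k)^2))*(C2*sin(sqrt(2)*log(y)*Abs(im(k))/(re(k)^2 + im(k)^2)) + C3*cos(sqrt(2)*log(y)*im(k)/(re(k)^2 + im(k)^2)))


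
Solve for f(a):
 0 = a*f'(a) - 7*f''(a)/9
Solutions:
 f(a) = C1 + C2*erfi(3*sqrt(14)*a/14)


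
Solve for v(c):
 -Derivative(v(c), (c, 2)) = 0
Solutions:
 v(c) = C1 + C2*c


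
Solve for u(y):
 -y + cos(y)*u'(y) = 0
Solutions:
 u(y) = C1 + Integral(y/cos(y), y)


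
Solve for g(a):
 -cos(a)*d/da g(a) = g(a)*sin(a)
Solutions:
 g(a) = C1*cos(a)


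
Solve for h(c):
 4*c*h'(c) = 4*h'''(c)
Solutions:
 h(c) = C1 + Integral(C2*airyai(c) + C3*airybi(c), c)


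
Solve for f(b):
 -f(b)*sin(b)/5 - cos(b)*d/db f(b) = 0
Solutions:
 f(b) = C1*cos(b)^(1/5)


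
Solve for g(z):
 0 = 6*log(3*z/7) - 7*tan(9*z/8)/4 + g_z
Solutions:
 g(z) = C1 - 6*z*log(z) - 6*z*log(3) + 6*z + 6*z*log(7) - 14*log(cos(9*z/8))/9


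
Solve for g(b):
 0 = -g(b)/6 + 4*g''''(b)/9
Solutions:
 g(b) = C1*exp(-6^(1/4)*b/2) + C2*exp(6^(1/4)*b/2) + C3*sin(6^(1/4)*b/2) + C4*cos(6^(1/4)*b/2)


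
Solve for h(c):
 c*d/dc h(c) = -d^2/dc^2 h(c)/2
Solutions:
 h(c) = C1 + C2*erf(c)


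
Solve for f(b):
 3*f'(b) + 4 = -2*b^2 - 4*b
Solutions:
 f(b) = C1 - 2*b^3/9 - 2*b^2/3 - 4*b/3


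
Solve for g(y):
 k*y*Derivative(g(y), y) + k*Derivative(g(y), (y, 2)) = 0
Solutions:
 g(y) = C1 + C2*erf(sqrt(2)*y/2)


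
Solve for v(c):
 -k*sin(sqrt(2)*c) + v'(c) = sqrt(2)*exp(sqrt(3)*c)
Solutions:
 v(c) = C1 - sqrt(2)*k*cos(sqrt(2)*c)/2 + sqrt(6)*exp(sqrt(3)*c)/3


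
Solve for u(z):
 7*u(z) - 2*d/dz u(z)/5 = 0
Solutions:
 u(z) = C1*exp(35*z/2)


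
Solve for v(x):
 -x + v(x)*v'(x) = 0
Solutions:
 v(x) = -sqrt(C1 + x^2)
 v(x) = sqrt(C1 + x^2)


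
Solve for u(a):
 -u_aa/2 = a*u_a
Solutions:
 u(a) = C1 + C2*erf(a)


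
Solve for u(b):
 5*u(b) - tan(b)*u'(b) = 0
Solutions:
 u(b) = C1*sin(b)^5


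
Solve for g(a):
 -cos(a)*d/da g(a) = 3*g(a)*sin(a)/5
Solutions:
 g(a) = C1*cos(a)^(3/5)


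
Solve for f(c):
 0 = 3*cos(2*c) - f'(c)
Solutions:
 f(c) = C1 + 3*sin(2*c)/2


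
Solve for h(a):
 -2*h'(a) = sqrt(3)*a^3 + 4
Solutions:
 h(a) = C1 - sqrt(3)*a^4/8 - 2*a


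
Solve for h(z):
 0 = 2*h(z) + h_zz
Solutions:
 h(z) = C1*sin(sqrt(2)*z) + C2*cos(sqrt(2)*z)


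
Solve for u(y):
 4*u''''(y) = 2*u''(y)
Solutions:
 u(y) = C1 + C2*y + C3*exp(-sqrt(2)*y/2) + C4*exp(sqrt(2)*y/2)


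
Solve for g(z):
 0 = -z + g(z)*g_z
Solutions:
 g(z) = -sqrt(C1 + z^2)
 g(z) = sqrt(C1 + z^2)


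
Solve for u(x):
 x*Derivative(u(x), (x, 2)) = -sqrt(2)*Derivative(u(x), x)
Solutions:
 u(x) = C1 + C2*x^(1 - sqrt(2))


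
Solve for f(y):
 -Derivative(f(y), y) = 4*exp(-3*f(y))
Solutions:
 f(y) = log(C1 - 12*y)/3
 f(y) = log((-3^(1/3) - 3^(5/6)*I)*(C1 - 4*y)^(1/3)/2)
 f(y) = log((-3^(1/3) + 3^(5/6)*I)*(C1 - 4*y)^(1/3)/2)


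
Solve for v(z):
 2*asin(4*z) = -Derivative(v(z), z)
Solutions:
 v(z) = C1 - 2*z*asin(4*z) - sqrt(1 - 16*z^2)/2


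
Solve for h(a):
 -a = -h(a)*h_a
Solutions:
 h(a) = -sqrt(C1 + a^2)
 h(a) = sqrt(C1 + a^2)


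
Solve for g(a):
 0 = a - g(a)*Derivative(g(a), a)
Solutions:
 g(a) = -sqrt(C1 + a^2)
 g(a) = sqrt(C1 + a^2)


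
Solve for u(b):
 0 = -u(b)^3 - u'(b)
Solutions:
 u(b) = -sqrt(2)*sqrt(-1/(C1 - b))/2
 u(b) = sqrt(2)*sqrt(-1/(C1 - b))/2


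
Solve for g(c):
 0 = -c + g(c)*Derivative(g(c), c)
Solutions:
 g(c) = -sqrt(C1 + c^2)
 g(c) = sqrt(C1 + c^2)


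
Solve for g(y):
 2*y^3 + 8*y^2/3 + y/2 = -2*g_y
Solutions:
 g(y) = C1 - y^4/4 - 4*y^3/9 - y^2/8


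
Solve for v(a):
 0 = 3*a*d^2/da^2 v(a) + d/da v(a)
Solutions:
 v(a) = C1 + C2*a^(2/3)


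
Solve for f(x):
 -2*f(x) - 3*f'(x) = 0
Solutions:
 f(x) = C1*exp(-2*x/3)


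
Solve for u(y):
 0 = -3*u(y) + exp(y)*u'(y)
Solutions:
 u(y) = C1*exp(-3*exp(-y))


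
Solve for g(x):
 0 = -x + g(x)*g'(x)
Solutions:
 g(x) = -sqrt(C1 + x^2)
 g(x) = sqrt(C1 + x^2)


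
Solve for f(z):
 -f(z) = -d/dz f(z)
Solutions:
 f(z) = C1*exp(z)


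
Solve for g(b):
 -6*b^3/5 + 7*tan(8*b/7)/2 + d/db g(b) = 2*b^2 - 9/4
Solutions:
 g(b) = C1 + 3*b^4/10 + 2*b^3/3 - 9*b/4 + 49*log(cos(8*b/7))/16


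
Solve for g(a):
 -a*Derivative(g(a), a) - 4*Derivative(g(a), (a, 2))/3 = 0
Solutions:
 g(a) = C1 + C2*erf(sqrt(6)*a/4)


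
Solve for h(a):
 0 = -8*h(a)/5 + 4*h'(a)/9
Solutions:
 h(a) = C1*exp(18*a/5)


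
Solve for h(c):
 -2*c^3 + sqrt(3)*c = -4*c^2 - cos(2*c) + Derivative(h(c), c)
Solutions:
 h(c) = C1 - c^4/2 + 4*c^3/3 + sqrt(3)*c^2/2 + sin(2*c)/2


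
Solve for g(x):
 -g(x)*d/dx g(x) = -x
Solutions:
 g(x) = -sqrt(C1 + x^2)
 g(x) = sqrt(C1 + x^2)


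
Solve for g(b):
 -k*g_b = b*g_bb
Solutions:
 g(b) = C1 + b^(1 - re(k))*(C2*sin(log(b)*Abs(im(k))) + C3*cos(log(b)*im(k)))


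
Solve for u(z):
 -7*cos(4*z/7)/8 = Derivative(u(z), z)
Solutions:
 u(z) = C1 - 49*sin(4*z/7)/32


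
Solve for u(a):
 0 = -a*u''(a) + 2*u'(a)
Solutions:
 u(a) = C1 + C2*a^3


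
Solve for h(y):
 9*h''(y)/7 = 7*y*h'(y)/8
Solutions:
 h(y) = C1 + C2*erfi(7*y/12)


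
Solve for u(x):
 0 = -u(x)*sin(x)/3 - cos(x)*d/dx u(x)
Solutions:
 u(x) = C1*cos(x)^(1/3)


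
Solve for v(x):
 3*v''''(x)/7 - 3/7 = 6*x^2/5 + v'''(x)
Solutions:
 v(x) = C1 + C2*x + C3*x^2 + C4*exp(7*x/3) - x^5/50 - 3*x^4/70 - 71*x^3/490


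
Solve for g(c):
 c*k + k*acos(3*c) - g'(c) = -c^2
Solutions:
 g(c) = C1 + c^3/3 + c^2*k/2 + k*(c*acos(3*c) - sqrt(1 - 9*c^2)/3)


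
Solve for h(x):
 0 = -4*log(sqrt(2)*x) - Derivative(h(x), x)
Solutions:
 h(x) = C1 - 4*x*log(x) - x*log(4) + 4*x


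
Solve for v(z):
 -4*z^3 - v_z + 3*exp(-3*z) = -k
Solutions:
 v(z) = C1 + k*z - z^4 - exp(-3*z)


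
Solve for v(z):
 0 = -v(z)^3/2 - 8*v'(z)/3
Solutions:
 v(z) = -2*sqrt(2)*sqrt(-1/(C1 - 3*z))
 v(z) = 2*sqrt(2)*sqrt(-1/(C1 - 3*z))


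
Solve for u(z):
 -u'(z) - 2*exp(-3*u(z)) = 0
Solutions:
 u(z) = log(C1 - 6*z)/3
 u(z) = log((-3^(1/3) - 3^(5/6)*I)*(C1 - 2*z)^(1/3)/2)
 u(z) = log((-3^(1/3) + 3^(5/6)*I)*(C1 - 2*z)^(1/3)/2)


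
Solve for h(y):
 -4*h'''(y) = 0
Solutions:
 h(y) = C1 + C2*y + C3*y^2


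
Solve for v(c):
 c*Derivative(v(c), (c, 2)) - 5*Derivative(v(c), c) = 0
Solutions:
 v(c) = C1 + C2*c^6


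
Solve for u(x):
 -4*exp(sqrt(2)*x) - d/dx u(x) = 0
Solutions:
 u(x) = C1 - 2*sqrt(2)*exp(sqrt(2)*x)


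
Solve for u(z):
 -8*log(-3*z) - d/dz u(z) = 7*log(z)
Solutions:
 u(z) = C1 - 15*z*log(z) + z*(-8*log(3) + 15 - 8*I*pi)


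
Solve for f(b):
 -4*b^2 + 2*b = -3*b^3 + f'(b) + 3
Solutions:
 f(b) = C1 + 3*b^4/4 - 4*b^3/3 + b^2 - 3*b


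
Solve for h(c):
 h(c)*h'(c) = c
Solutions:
 h(c) = -sqrt(C1 + c^2)
 h(c) = sqrt(C1 + c^2)


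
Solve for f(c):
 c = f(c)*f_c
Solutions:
 f(c) = -sqrt(C1 + c^2)
 f(c) = sqrt(C1 + c^2)


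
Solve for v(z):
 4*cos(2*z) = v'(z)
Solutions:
 v(z) = C1 + 2*sin(2*z)


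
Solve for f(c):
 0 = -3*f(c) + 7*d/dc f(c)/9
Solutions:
 f(c) = C1*exp(27*c/7)


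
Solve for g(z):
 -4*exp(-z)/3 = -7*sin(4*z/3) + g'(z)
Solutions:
 g(z) = C1 - 21*cos(4*z/3)/4 + 4*exp(-z)/3


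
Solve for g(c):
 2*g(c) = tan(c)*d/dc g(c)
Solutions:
 g(c) = C1*sin(c)^2


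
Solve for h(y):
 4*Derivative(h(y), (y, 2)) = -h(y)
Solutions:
 h(y) = C1*sin(y/2) + C2*cos(y/2)


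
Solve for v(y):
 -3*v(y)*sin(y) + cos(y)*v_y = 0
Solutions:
 v(y) = C1/cos(y)^3


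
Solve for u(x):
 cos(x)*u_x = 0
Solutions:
 u(x) = C1


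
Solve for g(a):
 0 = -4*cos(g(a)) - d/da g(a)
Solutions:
 g(a) = pi - asin((C1 + exp(8*a))/(C1 - exp(8*a)))
 g(a) = asin((C1 + exp(8*a))/(C1 - exp(8*a)))


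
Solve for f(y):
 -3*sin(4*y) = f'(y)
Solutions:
 f(y) = C1 + 3*cos(4*y)/4


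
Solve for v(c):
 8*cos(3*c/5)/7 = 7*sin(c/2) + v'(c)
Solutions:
 v(c) = C1 + 40*sin(3*c/5)/21 + 14*cos(c/2)


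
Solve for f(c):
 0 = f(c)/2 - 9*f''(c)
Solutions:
 f(c) = C1*exp(-sqrt(2)*c/6) + C2*exp(sqrt(2)*c/6)


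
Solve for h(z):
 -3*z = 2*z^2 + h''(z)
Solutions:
 h(z) = C1 + C2*z - z^4/6 - z^3/2


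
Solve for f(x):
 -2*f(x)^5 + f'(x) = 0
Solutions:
 f(x) = -(-1/(C1 + 8*x))^(1/4)
 f(x) = (-1/(C1 + 8*x))^(1/4)
 f(x) = -I*(-1/(C1 + 8*x))^(1/4)
 f(x) = I*(-1/(C1 + 8*x))^(1/4)


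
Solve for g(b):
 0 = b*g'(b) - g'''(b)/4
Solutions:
 g(b) = C1 + Integral(C2*airyai(2^(2/3)*b) + C3*airybi(2^(2/3)*b), b)


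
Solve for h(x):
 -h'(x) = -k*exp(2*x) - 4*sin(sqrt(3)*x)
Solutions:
 h(x) = C1 + k*exp(2*x)/2 - 4*sqrt(3)*cos(sqrt(3)*x)/3


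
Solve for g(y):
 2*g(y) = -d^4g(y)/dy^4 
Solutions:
 g(y) = (C1*sin(2^(3/4)*y/2) + C2*cos(2^(3/4)*y/2))*exp(-2^(3/4)*y/2) + (C3*sin(2^(3/4)*y/2) + C4*cos(2^(3/4)*y/2))*exp(2^(3/4)*y/2)


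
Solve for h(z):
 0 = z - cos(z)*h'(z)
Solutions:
 h(z) = C1 + Integral(z/cos(z), z)


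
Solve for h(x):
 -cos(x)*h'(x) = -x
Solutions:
 h(x) = C1 + Integral(x/cos(x), x)


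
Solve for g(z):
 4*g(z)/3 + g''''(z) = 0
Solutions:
 g(z) = (C1*sin(3^(3/4)*z/3) + C2*cos(3^(3/4)*z/3))*exp(-3^(3/4)*z/3) + (C3*sin(3^(3/4)*z/3) + C4*cos(3^(3/4)*z/3))*exp(3^(3/4)*z/3)


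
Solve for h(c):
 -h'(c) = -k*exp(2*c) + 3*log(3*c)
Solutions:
 h(c) = C1 - 3*c*log(c) + 3*c*(1 - log(3)) + k*exp(2*c)/2


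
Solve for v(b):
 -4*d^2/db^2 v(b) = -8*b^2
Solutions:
 v(b) = C1 + C2*b + b^4/6


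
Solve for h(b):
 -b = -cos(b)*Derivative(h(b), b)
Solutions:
 h(b) = C1 + Integral(b/cos(b), b)


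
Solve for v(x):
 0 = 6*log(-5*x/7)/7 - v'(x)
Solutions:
 v(x) = C1 + 6*x*log(-x)/7 + 6*x*(-log(7) - 1 + log(5))/7


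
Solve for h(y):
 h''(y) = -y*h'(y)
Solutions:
 h(y) = C1 + C2*erf(sqrt(2)*y/2)


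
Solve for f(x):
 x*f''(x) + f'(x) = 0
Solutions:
 f(x) = C1 + C2*log(x)


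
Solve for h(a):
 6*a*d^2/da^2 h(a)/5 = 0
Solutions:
 h(a) = C1 + C2*a


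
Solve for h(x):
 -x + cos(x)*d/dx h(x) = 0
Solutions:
 h(x) = C1 + Integral(x/cos(x), x)


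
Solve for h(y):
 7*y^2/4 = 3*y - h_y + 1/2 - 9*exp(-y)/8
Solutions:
 h(y) = C1 - 7*y^3/12 + 3*y^2/2 + y/2 + 9*exp(-y)/8


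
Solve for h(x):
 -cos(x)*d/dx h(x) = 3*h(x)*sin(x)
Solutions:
 h(x) = C1*cos(x)^3


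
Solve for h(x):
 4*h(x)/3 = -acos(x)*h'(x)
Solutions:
 h(x) = C1*exp(-4*Integral(1/acos(x), x)/3)


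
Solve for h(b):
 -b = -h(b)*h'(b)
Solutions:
 h(b) = -sqrt(C1 + b^2)
 h(b) = sqrt(C1 + b^2)


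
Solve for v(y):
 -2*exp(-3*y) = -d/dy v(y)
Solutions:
 v(y) = C1 - 2*exp(-3*y)/3


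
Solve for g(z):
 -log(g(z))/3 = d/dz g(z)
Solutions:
 li(g(z)) = C1 - z/3


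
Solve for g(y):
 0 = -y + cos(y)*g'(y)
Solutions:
 g(y) = C1 + Integral(y/cos(y), y)


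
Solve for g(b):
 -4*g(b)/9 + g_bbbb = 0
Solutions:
 g(b) = C1*exp(-sqrt(6)*b/3) + C2*exp(sqrt(6)*b/3) + C3*sin(sqrt(6)*b/3) + C4*cos(sqrt(6)*b/3)


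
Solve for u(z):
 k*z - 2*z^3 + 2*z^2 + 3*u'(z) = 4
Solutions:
 u(z) = C1 - k*z^2/6 + z^4/6 - 2*z^3/9 + 4*z/3


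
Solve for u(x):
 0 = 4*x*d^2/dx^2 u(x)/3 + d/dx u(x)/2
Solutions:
 u(x) = C1 + C2*x^(5/8)


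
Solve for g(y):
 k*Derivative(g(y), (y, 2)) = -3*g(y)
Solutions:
 g(y) = C1*exp(-sqrt(3)*y*sqrt(-1/k)) + C2*exp(sqrt(3)*y*sqrt(-1/k))


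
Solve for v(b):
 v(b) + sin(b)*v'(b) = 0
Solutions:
 v(b) = C1*sqrt(cos(b) + 1)/sqrt(cos(b) - 1)


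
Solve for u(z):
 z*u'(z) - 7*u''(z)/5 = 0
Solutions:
 u(z) = C1 + C2*erfi(sqrt(70)*z/14)


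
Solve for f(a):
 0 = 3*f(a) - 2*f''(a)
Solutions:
 f(a) = C1*exp(-sqrt(6)*a/2) + C2*exp(sqrt(6)*a/2)


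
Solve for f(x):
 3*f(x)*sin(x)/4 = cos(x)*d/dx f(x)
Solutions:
 f(x) = C1/cos(x)^(3/4)


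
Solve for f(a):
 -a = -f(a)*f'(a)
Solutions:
 f(a) = -sqrt(C1 + a^2)
 f(a) = sqrt(C1 + a^2)


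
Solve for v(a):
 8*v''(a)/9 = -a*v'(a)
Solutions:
 v(a) = C1 + C2*erf(3*a/4)


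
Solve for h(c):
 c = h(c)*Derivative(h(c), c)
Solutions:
 h(c) = -sqrt(C1 + c^2)
 h(c) = sqrt(C1 + c^2)


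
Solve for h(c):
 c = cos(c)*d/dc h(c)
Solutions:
 h(c) = C1 + Integral(c/cos(c), c)


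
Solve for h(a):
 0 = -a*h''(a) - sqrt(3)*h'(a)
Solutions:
 h(a) = C1 + C2*a^(1 - sqrt(3))


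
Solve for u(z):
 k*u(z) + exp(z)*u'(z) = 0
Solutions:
 u(z) = C1*exp(k*exp(-z))


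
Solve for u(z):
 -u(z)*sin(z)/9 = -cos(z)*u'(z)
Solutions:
 u(z) = C1/cos(z)^(1/9)


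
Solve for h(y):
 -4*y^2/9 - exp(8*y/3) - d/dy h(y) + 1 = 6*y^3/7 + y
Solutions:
 h(y) = C1 - 3*y^4/14 - 4*y^3/27 - y^2/2 + y - 3*exp(8*y/3)/8


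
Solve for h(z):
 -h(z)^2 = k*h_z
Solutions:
 h(z) = k/(C1*k + z)


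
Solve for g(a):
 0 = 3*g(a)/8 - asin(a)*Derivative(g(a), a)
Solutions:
 g(a) = C1*exp(3*Integral(1/asin(a), a)/8)


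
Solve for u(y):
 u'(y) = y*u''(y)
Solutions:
 u(y) = C1 + C2*y^2


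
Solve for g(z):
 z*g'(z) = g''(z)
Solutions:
 g(z) = C1 + C2*erfi(sqrt(2)*z/2)


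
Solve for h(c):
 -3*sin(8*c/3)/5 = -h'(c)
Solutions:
 h(c) = C1 - 9*cos(8*c/3)/40


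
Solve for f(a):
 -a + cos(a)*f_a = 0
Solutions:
 f(a) = C1 + Integral(a/cos(a), a)


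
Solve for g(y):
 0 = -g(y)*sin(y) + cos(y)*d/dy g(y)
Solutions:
 g(y) = C1/cos(y)


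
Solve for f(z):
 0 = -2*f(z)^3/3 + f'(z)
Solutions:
 f(z) = -sqrt(6)*sqrt(-1/(C1 + 2*z))/2
 f(z) = sqrt(6)*sqrt(-1/(C1 + 2*z))/2


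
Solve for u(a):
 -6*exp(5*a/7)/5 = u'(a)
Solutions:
 u(a) = C1 - 42*exp(5*a/7)/25


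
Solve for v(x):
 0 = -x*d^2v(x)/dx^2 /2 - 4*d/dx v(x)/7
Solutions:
 v(x) = C1 + C2/x^(1/7)


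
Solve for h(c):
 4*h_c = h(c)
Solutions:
 h(c) = C1*exp(c/4)


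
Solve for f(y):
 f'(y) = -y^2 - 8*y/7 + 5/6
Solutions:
 f(y) = C1 - y^3/3 - 4*y^2/7 + 5*y/6


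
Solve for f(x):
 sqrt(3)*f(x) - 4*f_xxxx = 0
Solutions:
 f(x) = C1*exp(-sqrt(2)*3^(1/8)*x/2) + C2*exp(sqrt(2)*3^(1/8)*x/2) + C3*sin(sqrt(2)*3^(1/8)*x/2) + C4*cos(sqrt(2)*3^(1/8)*x/2)


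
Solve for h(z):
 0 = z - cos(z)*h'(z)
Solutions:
 h(z) = C1 + Integral(z/cos(z), z)


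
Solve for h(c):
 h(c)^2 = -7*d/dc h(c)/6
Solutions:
 h(c) = 7/(C1 + 6*c)


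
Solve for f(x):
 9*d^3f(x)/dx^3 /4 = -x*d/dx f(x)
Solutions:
 f(x) = C1 + Integral(C2*airyai(-2^(2/3)*3^(1/3)*x/3) + C3*airybi(-2^(2/3)*3^(1/3)*x/3), x)


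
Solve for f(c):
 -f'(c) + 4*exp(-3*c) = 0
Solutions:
 f(c) = C1 - 4*exp(-3*c)/3


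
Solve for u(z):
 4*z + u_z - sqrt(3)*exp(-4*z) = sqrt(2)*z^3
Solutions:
 u(z) = C1 + sqrt(2)*z^4/4 - 2*z^2 - sqrt(3)*exp(-4*z)/4


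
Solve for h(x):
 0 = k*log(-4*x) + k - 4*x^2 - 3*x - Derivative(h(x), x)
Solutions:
 h(x) = C1 + k*x*log(-x) + 2*k*x*log(2) - 4*x^3/3 - 3*x^2/2


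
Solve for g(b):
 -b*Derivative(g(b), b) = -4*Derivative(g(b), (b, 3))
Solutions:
 g(b) = C1 + Integral(C2*airyai(2^(1/3)*b/2) + C3*airybi(2^(1/3)*b/2), b)


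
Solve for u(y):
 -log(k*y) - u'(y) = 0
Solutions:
 u(y) = C1 - y*log(k*y) + y


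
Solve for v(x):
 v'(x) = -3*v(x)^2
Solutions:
 v(x) = 1/(C1 + 3*x)


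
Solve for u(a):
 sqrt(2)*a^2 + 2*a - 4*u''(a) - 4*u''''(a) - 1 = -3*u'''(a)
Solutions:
 u(a) = C1 + C2*a + sqrt(2)*a^4/48 + a^3*(4 + 3*sqrt(2))/48 + a^2*(4 - 7*sqrt(2))/64 + (C3*sin(sqrt(55)*a/8) + C4*cos(sqrt(55)*a/8))*exp(3*a/8)


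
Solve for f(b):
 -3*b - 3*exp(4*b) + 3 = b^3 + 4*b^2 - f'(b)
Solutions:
 f(b) = C1 + b^4/4 + 4*b^3/3 + 3*b^2/2 - 3*b + 3*exp(4*b)/4


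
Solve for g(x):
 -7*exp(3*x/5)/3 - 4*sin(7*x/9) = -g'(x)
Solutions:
 g(x) = C1 + 35*exp(3*x/5)/9 - 36*cos(7*x/9)/7


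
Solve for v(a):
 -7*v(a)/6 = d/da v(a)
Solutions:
 v(a) = C1*exp(-7*a/6)


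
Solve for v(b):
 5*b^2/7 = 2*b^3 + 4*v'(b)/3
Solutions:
 v(b) = C1 - 3*b^4/8 + 5*b^3/28


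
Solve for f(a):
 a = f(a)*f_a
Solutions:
 f(a) = -sqrt(C1 + a^2)
 f(a) = sqrt(C1 + a^2)


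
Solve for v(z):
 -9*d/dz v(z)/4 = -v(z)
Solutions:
 v(z) = C1*exp(4*z/9)


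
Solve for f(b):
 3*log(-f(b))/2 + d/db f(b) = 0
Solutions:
 -li(-f(b)) = C1 - 3*b/2


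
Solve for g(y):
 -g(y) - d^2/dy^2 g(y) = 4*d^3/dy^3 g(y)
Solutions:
 g(y) = C1*exp(y*(-2 + (12*sqrt(327) + 217)^(-1/3) + (12*sqrt(327) + 217)^(1/3))/24)*sin(sqrt(3)*y*(-(12*sqrt(327) + 217)^(1/3) + (12*sqrt(327) + 217)^(-1/3))/24) + C2*exp(y*(-2 + (12*sqrt(327) + 217)^(-1/3) + (12*sqrt(327) + 217)^(1/3))/24)*cos(sqrt(3)*y*(-(12*sqrt(327) + 217)^(1/3) + (12*sqrt(327) + 217)^(-1/3))/24) + C3*exp(-y*((12*sqrt(327) + 217)^(-1/3) + 1 + (12*sqrt(327) + 217)^(1/3))/12)


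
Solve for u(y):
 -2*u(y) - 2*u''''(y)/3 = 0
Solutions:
 u(y) = (C1*sin(sqrt(2)*3^(1/4)*y/2) + C2*cos(sqrt(2)*3^(1/4)*y/2))*exp(-sqrt(2)*3^(1/4)*y/2) + (C3*sin(sqrt(2)*3^(1/4)*y/2) + C4*cos(sqrt(2)*3^(1/4)*y/2))*exp(sqrt(2)*3^(1/4)*y/2)


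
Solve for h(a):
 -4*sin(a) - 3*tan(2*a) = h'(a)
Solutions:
 h(a) = C1 + 3*log(cos(2*a))/2 + 4*cos(a)


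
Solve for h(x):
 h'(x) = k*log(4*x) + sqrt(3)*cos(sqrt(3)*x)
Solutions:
 h(x) = C1 + k*x*(log(x) - 1) + 2*k*x*log(2) + sin(sqrt(3)*x)


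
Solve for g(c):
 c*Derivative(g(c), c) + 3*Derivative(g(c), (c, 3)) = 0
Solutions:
 g(c) = C1 + Integral(C2*airyai(-3^(2/3)*c/3) + C3*airybi(-3^(2/3)*c/3), c)


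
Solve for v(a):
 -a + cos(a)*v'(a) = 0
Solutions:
 v(a) = C1 + Integral(a/cos(a), a)


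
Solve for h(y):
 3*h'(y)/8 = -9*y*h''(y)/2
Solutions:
 h(y) = C1 + C2*y^(11/12)


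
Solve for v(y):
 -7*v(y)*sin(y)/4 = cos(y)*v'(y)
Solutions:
 v(y) = C1*cos(y)^(7/4)


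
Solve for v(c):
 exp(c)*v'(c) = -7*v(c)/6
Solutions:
 v(c) = C1*exp(7*exp(-c)/6)


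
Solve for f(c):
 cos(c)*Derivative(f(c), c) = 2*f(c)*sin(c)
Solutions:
 f(c) = C1/cos(c)^2


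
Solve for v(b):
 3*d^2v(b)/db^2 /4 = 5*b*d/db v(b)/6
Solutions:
 v(b) = C1 + C2*erfi(sqrt(5)*b/3)


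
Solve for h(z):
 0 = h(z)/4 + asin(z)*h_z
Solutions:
 h(z) = C1*exp(-Integral(1/asin(z), z)/4)


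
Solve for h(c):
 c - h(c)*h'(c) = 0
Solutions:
 h(c) = -sqrt(C1 + c^2)
 h(c) = sqrt(C1 + c^2)


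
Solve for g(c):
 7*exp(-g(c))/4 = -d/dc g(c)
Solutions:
 g(c) = log(C1 - 7*c/4)


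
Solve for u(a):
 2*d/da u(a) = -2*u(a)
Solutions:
 u(a) = C1*exp(-a)


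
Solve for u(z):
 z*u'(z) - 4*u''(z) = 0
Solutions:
 u(z) = C1 + C2*erfi(sqrt(2)*z/4)


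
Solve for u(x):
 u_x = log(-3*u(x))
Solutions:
 -Integral(1/(log(-_y) + log(3)), (_y, u(x))) = C1 - x


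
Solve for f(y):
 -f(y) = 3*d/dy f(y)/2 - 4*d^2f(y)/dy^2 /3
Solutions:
 f(y) = C1*exp(y*(9 - sqrt(273))/16) + C2*exp(y*(9 + sqrt(273))/16)


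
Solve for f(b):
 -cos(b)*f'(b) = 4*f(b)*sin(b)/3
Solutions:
 f(b) = C1*cos(b)^(4/3)


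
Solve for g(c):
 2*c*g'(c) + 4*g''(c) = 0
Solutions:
 g(c) = C1 + C2*erf(c/2)


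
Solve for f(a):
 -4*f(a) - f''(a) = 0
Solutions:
 f(a) = C1*sin(2*a) + C2*cos(2*a)


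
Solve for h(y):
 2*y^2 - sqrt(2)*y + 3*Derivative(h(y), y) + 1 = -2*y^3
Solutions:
 h(y) = C1 - y^4/6 - 2*y^3/9 + sqrt(2)*y^2/6 - y/3


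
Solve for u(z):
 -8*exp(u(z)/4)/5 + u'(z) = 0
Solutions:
 u(z) = 4*log(-1/(C1 + 8*z)) + 4*log(20)


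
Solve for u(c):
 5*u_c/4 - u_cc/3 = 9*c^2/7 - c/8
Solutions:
 u(c) = C1 + C2*exp(15*c/4) + 12*c^3/35 + 157*c^2/700 + 314*c/2625


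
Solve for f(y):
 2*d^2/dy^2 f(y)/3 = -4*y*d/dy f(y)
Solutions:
 f(y) = C1 + C2*erf(sqrt(3)*y)


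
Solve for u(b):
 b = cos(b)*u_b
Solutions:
 u(b) = C1 + Integral(b/cos(b), b)


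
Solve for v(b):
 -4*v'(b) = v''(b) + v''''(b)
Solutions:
 v(b) = C1 + C2*exp(-3^(1/3)*b*(-(18 + sqrt(327))^(1/3) + 3^(1/3)/(18 + sqrt(327))^(1/3))/6)*sin(3^(1/6)*b*(3/(18 + sqrt(327))^(1/3) + 3^(2/3)*(18 + sqrt(327))^(1/3))/6) + C3*exp(-3^(1/3)*b*(-(18 + sqrt(327))^(1/3) + 3^(1/3)/(18 + sqrt(327))^(1/3))/6)*cos(3^(1/6)*b*(3/(18 + sqrt(327))^(1/3) + 3^(2/3)*(18 + sqrt(327))^(1/3))/6) + C4*exp(3^(1/3)*b*(-(18 + sqrt(327))^(1/3) + 3^(1/3)/(18 + sqrt(327))^(1/3))/3)


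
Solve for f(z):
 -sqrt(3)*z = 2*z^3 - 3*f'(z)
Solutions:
 f(z) = C1 + z^4/6 + sqrt(3)*z^2/6


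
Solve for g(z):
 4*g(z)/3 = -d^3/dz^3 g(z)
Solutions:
 g(z) = C3*exp(-6^(2/3)*z/3) + (C1*sin(2^(2/3)*3^(1/6)*z/2) + C2*cos(2^(2/3)*3^(1/6)*z/2))*exp(6^(2/3)*z/6)


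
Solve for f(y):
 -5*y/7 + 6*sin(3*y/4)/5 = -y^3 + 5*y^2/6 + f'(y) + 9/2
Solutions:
 f(y) = C1 + y^4/4 - 5*y^3/18 - 5*y^2/14 - 9*y/2 - 8*cos(3*y/4)/5


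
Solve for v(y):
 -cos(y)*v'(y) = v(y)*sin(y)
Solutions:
 v(y) = C1*cos(y)


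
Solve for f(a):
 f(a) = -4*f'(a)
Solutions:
 f(a) = C1*exp(-a/4)


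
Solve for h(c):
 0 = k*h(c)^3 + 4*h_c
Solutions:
 h(c) = -sqrt(2)*sqrt(-1/(C1 - c*k))
 h(c) = sqrt(2)*sqrt(-1/(C1 - c*k))


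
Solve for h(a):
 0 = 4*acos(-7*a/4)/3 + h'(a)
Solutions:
 h(a) = C1 - 4*a*acos(-7*a/4)/3 - 4*sqrt(16 - 49*a^2)/21


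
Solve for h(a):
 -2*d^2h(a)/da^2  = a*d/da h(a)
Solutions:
 h(a) = C1 + C2*erf(a/2)


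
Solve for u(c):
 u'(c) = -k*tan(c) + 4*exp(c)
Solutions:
 u(c) = C1 + k*log(cos(c)) + 4*exp(c)


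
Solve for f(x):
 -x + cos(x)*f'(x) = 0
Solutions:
 f(x) = C1 + Integral(x/cos(x), x)


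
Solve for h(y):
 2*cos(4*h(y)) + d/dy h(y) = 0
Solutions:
 h(y) = -asin((C1 + exp(16*y))/(C1 - exp(16*y)))/4 + pi/4
 h(y) = asin((C1 + exp(16*y))/(C1 - exp(16*y)))/4


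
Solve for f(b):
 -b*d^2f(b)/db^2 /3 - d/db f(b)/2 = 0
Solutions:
 f(b) = C1 + C2/sqrt(b)


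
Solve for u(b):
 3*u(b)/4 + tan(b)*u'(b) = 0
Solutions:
 u(b) = C1/sin(b)^(3/4)


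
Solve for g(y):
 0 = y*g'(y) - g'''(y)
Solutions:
 g(y) = C1 + Integral(C2*airyai(y) + C3*airybi(y), y)


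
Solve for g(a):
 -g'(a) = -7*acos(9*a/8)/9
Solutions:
 g(a) = C1 + 7*a*acos(9*a/8)/9 - 7*sqrt(64 - 81*a^2)/81


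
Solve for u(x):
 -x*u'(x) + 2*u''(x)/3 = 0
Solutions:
 u(x) = C1 + C2*erfi(sqrt(3)*x/2)


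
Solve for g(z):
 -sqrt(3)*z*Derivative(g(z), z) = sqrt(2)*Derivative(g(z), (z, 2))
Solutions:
 g(z) = C1 + C2*erf(6^(1/4)*z/2)


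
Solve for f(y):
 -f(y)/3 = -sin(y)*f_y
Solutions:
 f(y) = C1*(cos(y) - 1)^(1/6)/(cos(y) + 1)^(1/6)


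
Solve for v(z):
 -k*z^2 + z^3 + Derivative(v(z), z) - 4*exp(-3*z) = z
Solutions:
 v(z) = C1 + k*z^3/3 - z^4/4 + z^2/2 - 4*exp(-3*z)/3


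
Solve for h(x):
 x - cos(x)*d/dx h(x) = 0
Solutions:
 h(x) = C1 + Integral(x/cos(x), x)


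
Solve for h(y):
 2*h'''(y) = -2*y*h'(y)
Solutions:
 h(y) = C1 + Integral(C2*airyai(-y) + C3*airybi(-y), y)


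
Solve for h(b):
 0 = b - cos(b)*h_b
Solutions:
 h(b) = C1 + Integral(b/cos(b), b)


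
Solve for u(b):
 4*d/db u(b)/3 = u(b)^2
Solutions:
 u(b) = -4/(C1 + 3*b)


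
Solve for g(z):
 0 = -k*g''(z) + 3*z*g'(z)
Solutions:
 g(z) = C1 + C2*erf(sqrt(6)*z*sqrt(-1/k)/2)/sqrt(-1/k)


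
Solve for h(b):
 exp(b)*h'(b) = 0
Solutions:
 h(b) = C1


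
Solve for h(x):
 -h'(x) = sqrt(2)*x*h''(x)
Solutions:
 h(x) = C1 + C2*x^(1 - sqrt(2)/2)


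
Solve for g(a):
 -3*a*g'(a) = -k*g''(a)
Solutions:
 g(a) = C1 + C2*erf(sqrt(6)*a*sqrt(-1/k)/2)/sqrt(-1/k)


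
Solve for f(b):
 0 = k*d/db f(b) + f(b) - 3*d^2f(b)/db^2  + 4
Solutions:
 f(b) = C1*exp(b*(k - sqrt(k^2 + 12))/6) + C2*exp(b*(k + sqrt(k^2 + 12))/6) - 4


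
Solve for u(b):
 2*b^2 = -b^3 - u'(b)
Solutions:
 u(b) = C1 - b^4/4 - 2*b^3/3


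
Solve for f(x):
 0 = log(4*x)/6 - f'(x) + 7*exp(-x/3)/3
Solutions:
 f(x) = C1 + x*log(x)/6 + x*(-1 + 2*log(2))/6 - 7*exp(-x/3)


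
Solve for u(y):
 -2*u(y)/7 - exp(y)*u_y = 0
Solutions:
 u(y) = C1*exp(2*exp(-y)/7)


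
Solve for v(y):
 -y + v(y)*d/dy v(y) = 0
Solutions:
 v(y) = -sqrt(C1 + y^2)
 v(y) = sqrt(C1 + y^2)


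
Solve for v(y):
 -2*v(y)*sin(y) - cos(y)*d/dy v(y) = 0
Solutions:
 v(y) = C1*cos(y)^2


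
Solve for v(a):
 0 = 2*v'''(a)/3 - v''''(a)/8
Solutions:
 v(a) = C1 + C2*a + C3*a^2 + C4*exp(16*a/3)


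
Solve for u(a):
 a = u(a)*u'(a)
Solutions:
 u(a) = -sqrt(C1 + a^2)
 u(a) = sqrt(C1 + a^2)


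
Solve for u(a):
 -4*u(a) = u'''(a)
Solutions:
 u(a) = C3*exp(-2^(2/3)*a) + (C1*sin(2^(2/3)*sqrt(3)*a/2) + C2*cos(2^(2/3)*sqrt(3)*a/2))*exp(2^(2/3)*a/2)


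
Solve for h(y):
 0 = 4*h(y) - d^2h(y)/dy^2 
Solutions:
 h(y) = C1*exp(-2*y) + C2*exp(2*y)


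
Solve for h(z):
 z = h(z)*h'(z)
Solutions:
 h(z) = -sqrt(C1 + z^2)
 h(z) = sqrt(C1 + z^2)


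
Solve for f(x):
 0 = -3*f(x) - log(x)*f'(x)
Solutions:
 f(x) = C1*exp(-3*li(x))


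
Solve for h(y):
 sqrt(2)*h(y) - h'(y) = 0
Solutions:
 h(y) = C1*exp(sqrt(2)*y)


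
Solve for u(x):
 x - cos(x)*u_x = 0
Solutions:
 u(x) = C1 + Integral(x/cos(x), x)


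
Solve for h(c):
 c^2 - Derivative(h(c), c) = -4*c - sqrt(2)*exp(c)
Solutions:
 h(c) = C1 + c^3/3 + 2*c^2 + sqrt(2)*exp(c)


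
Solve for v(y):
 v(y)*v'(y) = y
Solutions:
 v(y) = -sqrt(C1 + y^2)
 v(y) = sqrt(C1 + y^2)


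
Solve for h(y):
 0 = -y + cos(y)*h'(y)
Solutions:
 h(y) = C1 + Integral(y/cos(y), y)


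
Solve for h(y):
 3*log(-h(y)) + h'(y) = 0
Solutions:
 -li(-h(y)) = C1 - 3*y


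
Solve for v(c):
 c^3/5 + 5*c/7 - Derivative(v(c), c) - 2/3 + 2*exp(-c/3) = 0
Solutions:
 v(c) = C1 + c^4/20 + 5*c^2/14 - 2*c/3 - 6*exp(-c/3)


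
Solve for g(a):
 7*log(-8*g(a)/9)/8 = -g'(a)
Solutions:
 8*Integral(1/(log(-_y) - 2*log(3) + 3*log(2)), (_y, g(a)))/7 = C1 - a


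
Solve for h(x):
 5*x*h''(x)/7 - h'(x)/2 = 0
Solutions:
 h(x) = C1 + C2*x^(17/10)


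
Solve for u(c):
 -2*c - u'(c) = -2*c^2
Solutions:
 u(c) = C1 + 2*c^3/3 - c^2


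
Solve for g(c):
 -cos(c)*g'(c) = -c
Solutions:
 g(c) = C1 + Integral(c/cos(c), c)


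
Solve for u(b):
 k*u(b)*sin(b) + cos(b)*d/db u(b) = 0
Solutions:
 u(b) = C1*exp(k*log(cos(b)))


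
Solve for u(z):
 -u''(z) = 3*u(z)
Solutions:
 u(z) = C1*sin(sqrt(3)*z) + C2*cos(sqrt(3)*z)


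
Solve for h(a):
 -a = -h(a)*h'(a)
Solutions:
 h(a) = -sqrt(C1 + a^2)
 h(a) = sqrt(C1 + a^2)


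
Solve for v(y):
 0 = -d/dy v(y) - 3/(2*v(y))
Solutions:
 v(y) = -sqrt(C1 - 3*y)
 v(y) = sqrt(C1 - 3*y)


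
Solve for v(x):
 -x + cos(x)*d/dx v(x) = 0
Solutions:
 v(x) = C1 + Integral(x/cos(x), x)


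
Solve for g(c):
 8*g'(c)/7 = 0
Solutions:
 g(c) = C1


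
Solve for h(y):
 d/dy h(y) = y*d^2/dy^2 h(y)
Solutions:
 h(y) = C1 + C2*y^2


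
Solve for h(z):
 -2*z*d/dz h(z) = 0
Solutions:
 h(z) = C1


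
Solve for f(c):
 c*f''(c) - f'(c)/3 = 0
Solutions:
 f(c) = C1 + C2*c^(4/3)


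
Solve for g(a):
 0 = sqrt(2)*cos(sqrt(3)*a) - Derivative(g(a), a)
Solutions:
 g(a) = C1 + sqrt(6)*sin(sqrt(3)*a)/3


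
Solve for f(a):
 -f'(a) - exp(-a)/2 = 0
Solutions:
 f(a) = C1 + exp(-a)/2


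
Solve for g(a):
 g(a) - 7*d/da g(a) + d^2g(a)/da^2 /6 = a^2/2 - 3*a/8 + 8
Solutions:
 g(a) = C1*exp(a*(21 - sqrt(435))) + C2*exp(a*(sqrt(435) + 21)) + a^2/2 + 53*a/8 + 1301/24


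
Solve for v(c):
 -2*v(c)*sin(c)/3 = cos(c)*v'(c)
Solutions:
 v(c) = C1*cos(c)^(2/3)


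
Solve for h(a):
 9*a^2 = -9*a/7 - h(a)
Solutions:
 h(a) = 9*a*(-7*a - 1)/7


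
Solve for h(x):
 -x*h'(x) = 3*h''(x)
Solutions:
 h(x) = C1 + C2*erf(sqrt(6)*x/6)


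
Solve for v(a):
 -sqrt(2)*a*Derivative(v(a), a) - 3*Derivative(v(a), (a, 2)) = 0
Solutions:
 v(a) = C1 + C2*erf(2^(3/4)*sqrt(3)*a/6)


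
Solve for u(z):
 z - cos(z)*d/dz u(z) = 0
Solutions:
 u(z) = C1 + Integral(z/cos(z), z)


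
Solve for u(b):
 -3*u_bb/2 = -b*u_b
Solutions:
 u(b) = C1 + C2*erfi(sqrt(3)*b/3)


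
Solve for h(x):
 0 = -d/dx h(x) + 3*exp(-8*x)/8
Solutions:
 h(x) = C1 - 3*exp(-8*x)/64


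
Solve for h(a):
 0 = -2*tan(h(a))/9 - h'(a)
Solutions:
 h(a) = pi - asin(C1*exp(-2*a/9))
 h(a) = asin(C1*exp(-2*a/9))


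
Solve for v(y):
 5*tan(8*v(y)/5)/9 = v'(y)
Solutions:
 v(y) = -5*asin(C1*exp(8*y/9))/8 + 5*pi/8
 v(y) = 5*asin(C1*exp(8*y/9))/8


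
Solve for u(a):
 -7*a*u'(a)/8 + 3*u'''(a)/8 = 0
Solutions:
 u(a) = C1 + Integral(C2*airyai(3^(2/3)*7^(1/3)*a/3) + C3*airybi(3^(2/3)*7^(1/3)*a/3), a)


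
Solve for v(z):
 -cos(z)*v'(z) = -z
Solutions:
 v(z) = C1 + Integral(z/cos(z), z)


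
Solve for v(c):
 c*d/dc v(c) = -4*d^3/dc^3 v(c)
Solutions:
 v(c) = C1 + Integral(C2*airyai(-2^(1/3)*c/2) + C3*airybi(-2^(1/3)*c/2), c)


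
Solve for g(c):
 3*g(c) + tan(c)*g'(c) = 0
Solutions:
 g(c) = C1/sin(c)^3


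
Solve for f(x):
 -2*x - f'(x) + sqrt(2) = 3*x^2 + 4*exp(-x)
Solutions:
 f(x) = C1 - x^3 - x^2 + sqrt(2)*x + 4*exp(-x)


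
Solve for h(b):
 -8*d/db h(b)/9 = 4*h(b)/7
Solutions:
 h(b) = C1*exp(-9*b/14)


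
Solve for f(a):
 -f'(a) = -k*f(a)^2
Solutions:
 f(a) = -1/(C1 + a*k)


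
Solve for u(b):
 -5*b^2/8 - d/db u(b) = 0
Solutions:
 u(b) = C1 - 5*b^3/24


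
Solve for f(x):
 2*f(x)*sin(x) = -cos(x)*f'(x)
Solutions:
 f(x) = C1*cos(x)^2


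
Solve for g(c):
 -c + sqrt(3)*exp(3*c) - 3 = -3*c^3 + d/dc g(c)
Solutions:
 g(c) = C1 + 3*c^4/4 - c^2/2 - 3*c + sqrt(3)*exp(3*c)/3


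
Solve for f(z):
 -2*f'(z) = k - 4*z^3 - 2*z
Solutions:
 f(z) = C1 - k*z/2 + z^4/2 + z^2/2


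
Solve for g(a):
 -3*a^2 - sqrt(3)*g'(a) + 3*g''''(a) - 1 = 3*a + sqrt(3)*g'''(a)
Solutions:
 g(a) = C1 + C2*exp(a*(-12^(1/3)*(9*sqrt(255) + 83*sqrt(3))^(1/3) - 2*18^(1/3)/(9*sqrt(255) + 83*sqrt(3))^(1/3) + 4*sqrt(3))/36)*sin(2^(1/3)*3^(1/6)*a*(-2^(1/3)*3^(2/3)*(9*sqrt(255) + 83*sqrt(3))^(1/3) + 6/(9*sqrt(255) + 83*sqrt(3))^(1/3))/36) + C3*exp(a*(-12^(1/3)*(9*sqrt(255) + 83*sqrt(3))^(1/3) - 2*18^(1/3)/(9*sqrt(255) + 83*sqrt(3))^(1/3) + 4*sqrt(3))/36)*cos(2^(1/3)*3^(1/6)*a*(-2^(1/3)*3^(2/3)*(9*sqrt(255) + 83*sqrt(3))^(1/3) + 6/(9*sqrt(255) + 83*sqrt(3))^(1/3))/36) + C4*exp(a*(2*18^(1/3)/(9*sqrt(255) + 83*sqrt(3))^(1/3) + 2*sqrt(3) + 12^(1/3)*(9*sqrt(255) + 83*sqrt(3))^(1/3))/18) - sqrt(3)*a^3/3 - sqrt(3)*a^2/2 + 5*sqrt(3)*a/3


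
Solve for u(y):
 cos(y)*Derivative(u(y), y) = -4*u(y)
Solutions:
 u(y) = C1*(sin(y)^2 - 2*sin(y) + 1)/(sin(y)^2 + 2*sin(y) + 1)


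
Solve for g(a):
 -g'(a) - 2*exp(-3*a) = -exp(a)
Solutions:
 g(a) = C1 + exp(a) + 2*exp(-3*a)/3


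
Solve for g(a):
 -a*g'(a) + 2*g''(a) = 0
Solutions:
 g(a) = C1 + C2*erfi(a/2)


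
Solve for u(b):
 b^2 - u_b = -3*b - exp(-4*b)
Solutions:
 u(b) = C1 + b^3/3 + 3*b^2/2 - exp(-4*b)/4


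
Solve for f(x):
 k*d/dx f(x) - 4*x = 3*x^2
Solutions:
 f(x) = C1 + x^3/k + 2*x^2/k
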